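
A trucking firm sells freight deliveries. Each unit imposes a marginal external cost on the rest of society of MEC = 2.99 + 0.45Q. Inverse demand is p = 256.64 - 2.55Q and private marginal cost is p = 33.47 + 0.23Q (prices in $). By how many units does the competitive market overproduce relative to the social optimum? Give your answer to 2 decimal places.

Market equilibrium (private): 33.47 + 0.23Q = 256.64 - 2.55Q → Q_m = 80.2770.
Social marginal cost = private MC + MEC = 36.46 + 0.68Q.
Set SMC = demand: 36.46 + 0.68Q = 256.64 - 2.55Q → Q* = 68.1672.
Gap = |80.2770 − 68.1672| = 12.1098.

12.11 units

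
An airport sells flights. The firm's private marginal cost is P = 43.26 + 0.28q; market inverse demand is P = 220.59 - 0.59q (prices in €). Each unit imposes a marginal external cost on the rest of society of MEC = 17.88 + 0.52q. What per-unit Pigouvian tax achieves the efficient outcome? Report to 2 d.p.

tax = €77.53 per unit

Social marginal cost = private MC + MEC = 61.14 + 0.80q.
Set SMC = demand: 61.14 + 0.80q = 220.59 - 0.59q → q* = 114.7122.
The Pigouvian tax equals MEC at q*: 17.88 + 0.52×114.7122 = 77.5303.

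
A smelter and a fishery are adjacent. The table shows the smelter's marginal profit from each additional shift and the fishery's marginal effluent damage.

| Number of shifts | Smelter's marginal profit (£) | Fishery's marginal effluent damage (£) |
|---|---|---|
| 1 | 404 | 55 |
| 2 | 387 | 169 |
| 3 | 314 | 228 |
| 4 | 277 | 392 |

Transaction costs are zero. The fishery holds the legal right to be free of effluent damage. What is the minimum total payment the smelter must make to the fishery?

£452

Efficient level: marginal profit ≥ marginal effluent damage through level 3, so k* = 3.
With the fishery holding the right, the smelter must at least compensate total damage at k*: 55 + 169 + 228 = 452.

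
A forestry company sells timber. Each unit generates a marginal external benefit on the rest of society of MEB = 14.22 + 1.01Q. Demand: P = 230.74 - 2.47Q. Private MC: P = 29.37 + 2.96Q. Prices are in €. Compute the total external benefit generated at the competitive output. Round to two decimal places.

Market equilibrium (private): 29.37 + 2.96Q = 230.74 - 2.47Q → Q_m = 37.0847.
Total external benefit = ∫₀^{Q_m} (14.22 + 1.01Q) dQ = 14.22×37.0847 + ½×1.01×37.0847² = 1221.8583.

€1221.86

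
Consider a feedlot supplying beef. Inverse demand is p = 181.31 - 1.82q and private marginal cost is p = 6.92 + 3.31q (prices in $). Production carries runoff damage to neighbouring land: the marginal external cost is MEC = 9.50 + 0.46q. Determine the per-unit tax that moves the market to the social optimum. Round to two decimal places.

tax = $23.07 per unit

Social marginal cost = private MC + MEC = 16.42 + 3.77q.
Set SMC = demand: 16.42 + 3.77q = 181.31 - 1.82q → q* = 29.4973.
The Pigouvian tax equals MEC at q*: 9.50 + 0.46×29.4973 = 23.0688.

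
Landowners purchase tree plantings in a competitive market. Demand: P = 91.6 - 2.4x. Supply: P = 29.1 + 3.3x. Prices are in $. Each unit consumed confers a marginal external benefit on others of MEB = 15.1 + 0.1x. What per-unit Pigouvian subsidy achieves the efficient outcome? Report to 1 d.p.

Social marginal benefit = demand + MEB = 106.7 - 2.3x.
Set SMB = MC: 106.7 - 2.3x = 29.1 + 3.3x → x* = 13.8571.
The Pigouvian subsidy equals MEB at x*: 15.1 + 0.1×13.8571 = 16.4857.

subsidy = $16.5 per unit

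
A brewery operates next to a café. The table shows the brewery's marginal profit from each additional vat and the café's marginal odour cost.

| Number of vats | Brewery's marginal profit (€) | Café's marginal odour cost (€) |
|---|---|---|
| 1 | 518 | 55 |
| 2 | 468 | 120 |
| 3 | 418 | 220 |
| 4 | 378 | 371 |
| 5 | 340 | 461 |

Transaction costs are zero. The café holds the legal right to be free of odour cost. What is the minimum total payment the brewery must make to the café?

€766

Efficient level: marginal profit ≥ marginal odour cost through level 4, so k* = 4.
With the café holding the right, the brewery must at least compensate total damage at k*: 55 + 120 + 220 + 371 = 766.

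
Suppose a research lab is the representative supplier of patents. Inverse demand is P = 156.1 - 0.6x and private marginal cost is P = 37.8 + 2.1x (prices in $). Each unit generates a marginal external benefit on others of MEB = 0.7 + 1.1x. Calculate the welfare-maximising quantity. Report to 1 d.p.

x* = 74.4

Social marginal cost = private MC − MEB = 37.1 + x.
Set SMC = demand: 37.1 + x = 156.1 - 0.6x → x* = 74.3750.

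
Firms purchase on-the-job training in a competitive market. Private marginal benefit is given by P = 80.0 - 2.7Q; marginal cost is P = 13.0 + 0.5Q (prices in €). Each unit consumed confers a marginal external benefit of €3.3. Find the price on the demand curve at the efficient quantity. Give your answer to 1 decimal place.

P = €20.7

Social marginal benefit = demand + MEB = 83.3 - 2.7Q.
Set SMB = MC: 83.3 - 2.7Q = 13.0 + 0.5Q → Q* = 21.9688.
Consumer price on the demand curve at Q*: 80.0 − 2.7×21.9688 = 20.6842.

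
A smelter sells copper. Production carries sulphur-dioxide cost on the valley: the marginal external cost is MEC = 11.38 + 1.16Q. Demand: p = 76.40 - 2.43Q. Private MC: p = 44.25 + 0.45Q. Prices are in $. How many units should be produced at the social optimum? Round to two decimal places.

Q* = 5.14

Social marginal cost = private MC + MEC = 55.63 + 1.61Q.
Set SMC = demand: 55.63 + 1.61Q = 76.40 - 2.43Q → Q* = 5.1411.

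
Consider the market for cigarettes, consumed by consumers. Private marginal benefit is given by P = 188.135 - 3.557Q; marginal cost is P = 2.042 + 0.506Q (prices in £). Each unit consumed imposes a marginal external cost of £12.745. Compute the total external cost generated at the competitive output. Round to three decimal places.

Market equilibrium (private): 2.042 + 0.506Q = 188.135 - 3.557Q → Q_m = 45.8019.
Total external cost = MEC × Q_m = 12.745 × 45.8019 = 583.7452.

£583.745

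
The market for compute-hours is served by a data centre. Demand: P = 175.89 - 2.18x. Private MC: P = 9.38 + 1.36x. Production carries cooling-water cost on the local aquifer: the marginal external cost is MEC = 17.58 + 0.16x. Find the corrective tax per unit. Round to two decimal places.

tax = 24.02 per unit

Social marginal cost = private MC + MEC = 26.96 + 1.52x.
Set SMC = demand: 26.96 + 1.52x = 175.89 - 2.18x → x* = 40.2514.
The Pigouvian tax equals MEC at x*: 17.58 + 0.16×40.2514 = 24.0202.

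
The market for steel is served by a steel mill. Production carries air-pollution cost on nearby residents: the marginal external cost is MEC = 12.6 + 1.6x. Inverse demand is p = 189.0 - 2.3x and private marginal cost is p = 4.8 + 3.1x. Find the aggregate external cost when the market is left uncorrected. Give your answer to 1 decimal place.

1360.7

Market equilibrium (private): 4.8 + 3.1x = 189.0 - 2.3x → x_m = 34.1111.
Total external cost = ∫₀^{x_m} (12.6 + 1.6x) dx = 12.6×34.1111 + ½×1.6×34.1111² = 1360.6536.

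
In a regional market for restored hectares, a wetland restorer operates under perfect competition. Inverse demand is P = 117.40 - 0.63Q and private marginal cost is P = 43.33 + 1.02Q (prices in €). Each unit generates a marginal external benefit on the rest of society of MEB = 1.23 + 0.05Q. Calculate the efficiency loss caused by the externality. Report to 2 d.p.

DWL = €3.77

Market equilibrium (private): 43.33 + 1.02Q = 117.40 - 0.63Q → Q_m = 44.8909.
Social marginal cost = private MC − MEB = 42.10 + 0.97Q.
Set SMC = demand: 42.10 + 0.97Q = 117.40 - 0.63Q → Q* = 47.0625.
Height of the DWL triangle at Q_m is demand(Q_m) − SMC(Q_m) = MEB(Q_m) = 3.4745.
DWL = ½ × 2.1716 × 3.4745 = 3.7726.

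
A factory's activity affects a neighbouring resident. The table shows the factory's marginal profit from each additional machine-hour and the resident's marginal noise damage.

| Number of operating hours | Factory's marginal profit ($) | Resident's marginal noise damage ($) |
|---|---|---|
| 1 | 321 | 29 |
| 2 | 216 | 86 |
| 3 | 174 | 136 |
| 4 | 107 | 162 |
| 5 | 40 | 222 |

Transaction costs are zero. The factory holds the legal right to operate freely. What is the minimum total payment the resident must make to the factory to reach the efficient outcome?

Left alone the factory would choose level 5 (marginal profit stays positive).
Efficient level: k* = 3 (marginal profit ≥ marginal noise damage through 3).
The resident must at least cover the factory's forgone profit from cutting 5→3: 107 + 40 = 147.

$147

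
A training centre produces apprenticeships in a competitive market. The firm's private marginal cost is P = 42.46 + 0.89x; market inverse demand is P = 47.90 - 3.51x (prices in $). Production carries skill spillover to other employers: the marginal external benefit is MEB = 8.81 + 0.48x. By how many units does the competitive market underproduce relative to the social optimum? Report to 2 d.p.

2.40 units

Market equilibrium (private): 42.46 + 0.89x = 47.90 - 3.51x → x_m = 1.2364.
Social marginal cost = private MC − MEB = 33.65 + 0.41x.
Set SMC = demand: 33.65 + 0.41x = 47.90 - 3.51x → x* = 3.6352.
Gap = |1.2364 − 3.6352| = 2.3988.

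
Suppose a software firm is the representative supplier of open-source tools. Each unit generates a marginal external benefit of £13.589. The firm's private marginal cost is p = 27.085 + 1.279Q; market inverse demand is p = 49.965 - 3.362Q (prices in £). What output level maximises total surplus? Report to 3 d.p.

Social marginal cost = private MC − MEB = 13.496 + 1.279Q.
Set SMC = demand: 13.496 + 1.279Q = 49.965 - 3.362Q → Q* = 7.8580.

Q* = 7.858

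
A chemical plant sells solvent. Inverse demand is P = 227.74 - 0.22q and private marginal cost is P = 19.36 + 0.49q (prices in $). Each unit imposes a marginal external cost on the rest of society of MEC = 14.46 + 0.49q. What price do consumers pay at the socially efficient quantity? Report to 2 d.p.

P = $192.19

Social marginal cost = private MC + MEC = 33.82 + 0.98q.
Set SMC = demand: 33.82 + 0.98q = 227.74 - 0.22q → q* = 161.6000.
Consumer price on the demand curve at q*: 227.74 − 0.22×161.6000 = 192.1880.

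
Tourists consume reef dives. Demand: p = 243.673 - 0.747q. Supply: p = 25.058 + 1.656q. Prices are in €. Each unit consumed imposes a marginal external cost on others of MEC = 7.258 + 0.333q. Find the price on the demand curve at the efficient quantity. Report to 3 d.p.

P = €185.967

Social marginal benefit = demand − MEC = 236.415 - 1.080q.
Set SMB = MC: 236.415 - 1.080q = 25.058 + 1.656q → q* = 77.2504.
Consumer price on the demand curve at q*: 243.673 − 0.747×77.2504 = 185.9670.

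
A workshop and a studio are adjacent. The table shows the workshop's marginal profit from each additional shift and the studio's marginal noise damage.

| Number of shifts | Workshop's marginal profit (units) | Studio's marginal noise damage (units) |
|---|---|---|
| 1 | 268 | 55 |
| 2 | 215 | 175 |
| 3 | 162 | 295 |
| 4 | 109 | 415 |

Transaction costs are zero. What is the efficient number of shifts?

Bargaining reaches the level where marginal profit last exceeds marginal noise damage.
That holds through level 2 (215 ≥ 175) but not at 3 (162 < 295).

2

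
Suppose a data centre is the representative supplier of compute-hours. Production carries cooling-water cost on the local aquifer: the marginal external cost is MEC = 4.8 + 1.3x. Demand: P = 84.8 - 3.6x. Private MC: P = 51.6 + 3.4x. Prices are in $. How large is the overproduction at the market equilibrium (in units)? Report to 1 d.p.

Market equilibrium (private): 51.6 + 3.4x = 84.8 - 3.6x → x_m = 4.7429.
Social marginal cost = private MC + MEC = 56.4 + 4.7x.
Set SMC = demand: 56.4 + 4.7x = 84.8 - 3.6x → x* = 3.4217.
Gap = |4.7429 − 3.4217| = 1.3212.

1.3 units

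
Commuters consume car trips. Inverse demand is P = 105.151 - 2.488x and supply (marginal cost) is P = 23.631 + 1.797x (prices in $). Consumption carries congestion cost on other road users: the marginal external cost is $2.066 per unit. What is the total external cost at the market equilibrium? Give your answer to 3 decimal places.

Market equilibrium (private): 23.631 + 1.797x = 105.151 - 2.488x → x_m = 19.0245.
Total external cost = MEC × x_m = 2.066 × 19.0245 = 39.3046.

$39.305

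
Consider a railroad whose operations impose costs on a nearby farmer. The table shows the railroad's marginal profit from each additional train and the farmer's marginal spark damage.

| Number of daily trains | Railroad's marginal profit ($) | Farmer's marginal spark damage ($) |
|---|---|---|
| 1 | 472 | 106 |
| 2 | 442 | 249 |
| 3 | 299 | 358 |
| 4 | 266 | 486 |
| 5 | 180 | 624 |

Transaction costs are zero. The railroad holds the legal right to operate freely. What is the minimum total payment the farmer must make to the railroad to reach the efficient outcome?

$745

Left alone the railroad would choose level 5 (marginal profit stays positive).
Efficient level: k* = 2 (marginal profit ≥ marginal spark damage through 2).
The farmer must at least cover the railroad's forgone profit from cutting 5→2: 299 + 266 + 180 = 745.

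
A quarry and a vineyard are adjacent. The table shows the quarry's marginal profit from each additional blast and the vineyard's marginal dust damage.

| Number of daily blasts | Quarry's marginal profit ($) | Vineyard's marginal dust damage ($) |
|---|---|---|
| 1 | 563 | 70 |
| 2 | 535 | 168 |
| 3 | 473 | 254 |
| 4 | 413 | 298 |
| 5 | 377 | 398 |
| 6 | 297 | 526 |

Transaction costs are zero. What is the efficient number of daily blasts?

Bargaining reaches the level where marginal profit last exceeds marginal dust damage.
That holds through level 4 (413 ≥ 298) but not at 5 (377 < 398).

4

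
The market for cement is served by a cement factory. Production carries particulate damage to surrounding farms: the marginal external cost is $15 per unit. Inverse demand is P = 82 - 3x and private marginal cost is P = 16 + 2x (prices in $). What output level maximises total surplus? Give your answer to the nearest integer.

x* = 10

Social marginal cost = private MC + MEC = 31 + 2x.
Set SMC = demand: 31 + 2x = 82 - 3x → x* = 10.2000.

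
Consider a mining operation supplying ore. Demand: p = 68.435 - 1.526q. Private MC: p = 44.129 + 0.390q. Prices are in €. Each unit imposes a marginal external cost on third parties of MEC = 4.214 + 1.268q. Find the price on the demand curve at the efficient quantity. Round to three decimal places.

P = €58.805

Social marginal cost = private MC + MEC = 48.343 + 1.658q.
Set SMC = demand: 48.343 + 1.658q = 68.435 - 1.526q → q* = 6.3103.
Consumer price on the demand curve at q*: 68.435 − 1.526×6.3103 = 58.8055.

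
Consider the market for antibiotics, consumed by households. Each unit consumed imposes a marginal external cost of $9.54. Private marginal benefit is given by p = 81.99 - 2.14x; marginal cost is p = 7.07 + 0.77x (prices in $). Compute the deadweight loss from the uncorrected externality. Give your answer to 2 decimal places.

Market equilibrium (private): 7.07 + 0.77x = 81.99 - 2.14x → x_m = 25.7457.
Social marginal benefit = demand − MEC = 72.45 - 2.14x.
Set SMB = MC: 72.45 - 2.14x = 7.07 + 0.77x → x* = 22.4674.
Height of the DWL triangle at x_m is MC(x_m) − SMB(x_m) = MEC(x_m) = 9.5400.
DWL = ½ × 3.2783 × 9.5400 = 15.6375.

DWL = $15.64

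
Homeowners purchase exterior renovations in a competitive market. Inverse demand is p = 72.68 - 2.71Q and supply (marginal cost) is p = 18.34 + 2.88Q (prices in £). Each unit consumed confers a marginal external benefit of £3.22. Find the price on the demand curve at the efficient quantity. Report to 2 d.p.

P = £44.78

Social marginal benefit = demand + MEB = 75.90 - 2.71Q.
Set SMB = MC: 75.90 - 2.71Q = 18.34 + 2.88Q → Q* = 10.2970.
Consumer price on the demand curve at Q*: 72.68 − 2.71×10.2970 = 44.7751.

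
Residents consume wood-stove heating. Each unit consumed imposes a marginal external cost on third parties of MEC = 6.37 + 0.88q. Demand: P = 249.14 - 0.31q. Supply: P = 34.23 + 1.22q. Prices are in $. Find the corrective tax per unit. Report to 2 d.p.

tax = $82.52 per unit

Social marginal benefit = demand − MEC = 242.77 - 1.19q.
Set SMB = MC: 242.77 - 1.19q = 34.23 + 1.22q → q* = 86.5311.
The Pigouvian tax equals MEC at q*: 6.37 + 0.88×86.5311 = 82.5174.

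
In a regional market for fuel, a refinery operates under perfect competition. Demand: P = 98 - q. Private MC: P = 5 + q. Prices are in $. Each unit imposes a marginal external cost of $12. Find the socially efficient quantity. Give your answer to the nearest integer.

Social marginal cost = private MC + MEC = 17 + q.
Set SMC = demand: 17 + q = 98 - q → q* = 40.5000.

q* = 41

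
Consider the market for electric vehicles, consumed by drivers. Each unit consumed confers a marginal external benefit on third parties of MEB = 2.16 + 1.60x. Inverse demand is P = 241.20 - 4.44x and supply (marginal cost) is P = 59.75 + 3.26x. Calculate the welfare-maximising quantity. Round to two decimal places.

Social marginal benefit = demand + MEB = 243.36 - 2.84x.
Set SMB = MC: 243.36 - 2.84x = 59.75 + 3.26x → x* = 30.1000.

x* = 30.10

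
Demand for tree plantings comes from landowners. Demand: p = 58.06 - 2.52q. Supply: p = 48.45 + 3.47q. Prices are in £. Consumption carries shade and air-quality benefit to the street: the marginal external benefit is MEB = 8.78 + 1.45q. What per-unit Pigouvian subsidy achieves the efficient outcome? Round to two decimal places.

subsidy = £14.65 per unit

Social marginal benefit = demand + MEB = 66.84 - 1.07q.
Set SMB = MC: 66.84 - 1.07q = 48.45 + 3.47q → q* = 4.0507.
The Pigouvian subsidy equals MEB at q*: 8.78 + 1.45×4.0507 = 14.6535.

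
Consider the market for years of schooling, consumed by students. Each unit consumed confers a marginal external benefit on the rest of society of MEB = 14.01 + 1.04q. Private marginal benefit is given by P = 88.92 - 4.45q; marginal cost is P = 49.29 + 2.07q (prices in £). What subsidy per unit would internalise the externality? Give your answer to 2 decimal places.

Social marginal benefit = demand + MEB = 102.93 - 3.41q.
Set SMB = MC: 102.93 - 3.41q = 49.29 + 2.07q → q* = 9.7883.
The Pigouvian subsidy equals MEB at q*: 14.01 + 1.04×9.7883 = 24.1898.

subsidy = £24.19 per unit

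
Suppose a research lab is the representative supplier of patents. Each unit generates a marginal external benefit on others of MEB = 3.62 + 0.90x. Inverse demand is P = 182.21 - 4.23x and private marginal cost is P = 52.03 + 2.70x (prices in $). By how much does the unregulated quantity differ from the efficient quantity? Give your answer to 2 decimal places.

Market equilibrium (private): 52.03 + 2.70x = 182.21 - 4.23x → x_m = 18.7850.
Social marginal cost = private MC − MEB = 48.41 + 1.80x.
Set SMC = demand: 48.41 + 1.80x = 182.21 - 4.23x → x* = 22.1891.
Gap = |18.7850 − 22.1891| = 3.4041.

3.40 units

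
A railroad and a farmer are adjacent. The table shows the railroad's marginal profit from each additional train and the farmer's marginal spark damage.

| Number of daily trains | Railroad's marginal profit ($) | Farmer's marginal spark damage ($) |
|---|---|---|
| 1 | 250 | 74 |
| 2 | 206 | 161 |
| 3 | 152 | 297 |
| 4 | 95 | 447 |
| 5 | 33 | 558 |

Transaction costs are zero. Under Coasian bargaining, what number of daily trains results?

Bargaining reaches the level where marginal profit last exceeds marginal spark damage.
That holds through level 2 (206 ≥ 161) but not at 3 (152 < 297).

2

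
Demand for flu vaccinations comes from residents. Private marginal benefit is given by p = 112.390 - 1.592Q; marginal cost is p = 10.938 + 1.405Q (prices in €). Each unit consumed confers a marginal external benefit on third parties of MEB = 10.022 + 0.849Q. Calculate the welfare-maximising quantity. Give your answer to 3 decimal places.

Q* = 51.897

Social marginal benefit = demand + MEB = 122.412 - 0.743Q.
Set SMB = MC: 122.412 - 0.743Q = 10.938 + 1.405Q → Q* = 51.8966.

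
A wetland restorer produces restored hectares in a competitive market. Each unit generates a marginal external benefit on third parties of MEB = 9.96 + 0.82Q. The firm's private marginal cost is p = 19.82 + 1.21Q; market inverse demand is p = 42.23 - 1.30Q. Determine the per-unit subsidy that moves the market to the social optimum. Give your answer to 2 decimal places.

Social marginal cost = private MC − MEB = 9.86 + 0.39Q.
Set SMC = demand: 9.86 + 0.39Q = 42.23 - 1.30Q → Q* = 19.1538.
The Pigouvian subsidy equals MEB at Q*: 9.96 + 0.82×19.1538 = 25.6661.

subsidy = 25.67 per unit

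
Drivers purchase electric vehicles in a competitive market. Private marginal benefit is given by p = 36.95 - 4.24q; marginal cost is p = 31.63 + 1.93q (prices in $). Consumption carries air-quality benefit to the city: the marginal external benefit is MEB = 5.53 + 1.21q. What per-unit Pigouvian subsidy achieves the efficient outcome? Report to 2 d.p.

Social marginal benefit = demand + MEB = 42.48 - 3.03q.
Set SMB = MC: 42.48 - 3.03q = 31.63 + 1.93q → q* = 2.1875.
The Pigouvian subsidy equals MEB at q*: 5.53 + 1.21×2.1875 = 8.1769.

subsidy = $8.18 per unit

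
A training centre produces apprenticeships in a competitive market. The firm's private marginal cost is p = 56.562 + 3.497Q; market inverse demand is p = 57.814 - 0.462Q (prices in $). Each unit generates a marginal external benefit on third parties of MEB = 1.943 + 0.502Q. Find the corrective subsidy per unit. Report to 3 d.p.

Social marginal cost = private MC − MEB = 54.619 + 2.995Q.
Set SMC = demand: 54.619 + 2.995Q = 57.814 - 0.462Q → Q* = 0.9242.
The Pigouvian subsidy equals MEB at Q*: 1.943 + 0.502×0.9242 = 2.4069.

subsidy = $2.407 per unit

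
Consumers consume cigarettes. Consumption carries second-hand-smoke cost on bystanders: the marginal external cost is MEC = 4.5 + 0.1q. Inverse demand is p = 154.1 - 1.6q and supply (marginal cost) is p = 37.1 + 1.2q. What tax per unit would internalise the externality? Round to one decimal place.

Social marginal benefit = demand − MEC = 149.6 - 1.7q.
Set SMB = MC: 149.6 - 1.7q = 37.1 + 1.2q → q* = 38.7931.
The Pigouvian tax equals MEC at q*: 4.5 + 0.1×38.7931 = 8.3793.

tax = 8.4 per unit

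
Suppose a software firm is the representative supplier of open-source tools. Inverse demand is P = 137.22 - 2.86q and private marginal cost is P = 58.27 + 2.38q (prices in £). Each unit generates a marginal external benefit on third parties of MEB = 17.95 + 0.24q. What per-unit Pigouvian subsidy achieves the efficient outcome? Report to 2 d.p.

Social marginal cost = private MC − MEB = 40.32 + 2.14q.
Set SMC = demand: 40.32 + 2.14q = 137.22 - 2.86q → q* = 19.3800.
The Pigouvian subsidy equals MEB at q*: 17.95 + 0.24×19.3800 = 22.6012.

subsidy = £22.60 per unit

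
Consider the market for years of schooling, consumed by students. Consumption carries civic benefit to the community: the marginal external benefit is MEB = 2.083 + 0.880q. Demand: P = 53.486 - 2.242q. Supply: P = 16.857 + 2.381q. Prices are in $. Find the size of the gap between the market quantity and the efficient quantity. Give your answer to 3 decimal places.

2.419 units

Market equilibrium (private): 16.857 + 2.381q = 53.486 - 2.242q → q_m = 7.9232.
Social marginal benefit = demand + MEB = 55.569 - 1.362q.
Set SMB = MC: 55.569 - 1.362q = 16.857 + 2.381q → q* = 10.3425.
Gap = |7.9232 − 10.3425| = 2.4193.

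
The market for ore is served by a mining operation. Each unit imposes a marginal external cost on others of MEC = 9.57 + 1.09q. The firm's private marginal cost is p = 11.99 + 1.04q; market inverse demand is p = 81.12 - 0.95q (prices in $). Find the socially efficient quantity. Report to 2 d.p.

Social marginal cost = private MC + MEC = 21.56 + 2.13q.
Set SMC = demand: 21.56 + 2.13q = 81.12 - 0.95q → q* = 19.3377.

q* = 19.34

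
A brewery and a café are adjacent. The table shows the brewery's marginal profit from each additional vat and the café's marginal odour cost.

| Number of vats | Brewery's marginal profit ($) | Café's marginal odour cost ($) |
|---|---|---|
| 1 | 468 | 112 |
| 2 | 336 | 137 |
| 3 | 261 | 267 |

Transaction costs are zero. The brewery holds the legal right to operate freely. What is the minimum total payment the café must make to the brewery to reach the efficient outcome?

$261

Left alone the brewery would choose level 3 (marginal profit stays positive).
Efficient level: k* = 2 (marginal profit ≥ marginal odour cost through 2).
The café must at least cover the brewery's forgone profit from cutting 3→2: 261 = 261.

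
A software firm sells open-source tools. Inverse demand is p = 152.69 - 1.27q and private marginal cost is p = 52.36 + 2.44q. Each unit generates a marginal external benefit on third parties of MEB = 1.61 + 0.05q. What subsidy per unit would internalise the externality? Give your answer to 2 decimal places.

subsidy = 3.00 per unit

Social marginal cost = private MC − MEB = 50.75 + 2.39q.
Set SMC = demand: 50.75 + 2.39q = 152.69 - 1.27q → q* = 27.8525.
The Pigouvian subsidy equals MEB at q*: 1.61 + 0.05×27.8525 = 3.0026.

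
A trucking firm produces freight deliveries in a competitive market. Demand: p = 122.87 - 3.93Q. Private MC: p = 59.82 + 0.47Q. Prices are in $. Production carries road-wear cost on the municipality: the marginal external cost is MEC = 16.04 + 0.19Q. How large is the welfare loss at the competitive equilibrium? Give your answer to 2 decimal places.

Market equilibrium (private): 59.82 + 0.47Q = 122.87 - 3.93Q → Q_m = 14.3295.
Social marginal cost = private MC + MEC = 75.86 + 0.66Q.
Set SMC = demand: 75.86 + 0.66Q = 122.87 - 3.93Q → Q* = 10.2418.
Between Q* and Q_m the wedge SMC − demand runs linearly from 0 to MEC(Q_m), so the loss is a triangle.
DWL = ½ × 4.0877 × 18.7626 = 38.3479.

DWL = $38.35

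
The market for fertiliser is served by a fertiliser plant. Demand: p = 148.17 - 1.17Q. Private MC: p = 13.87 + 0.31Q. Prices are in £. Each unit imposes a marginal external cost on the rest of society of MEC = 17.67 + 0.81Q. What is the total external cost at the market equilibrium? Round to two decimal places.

£4938.34

Market equilibrium (private): 13.87 + 0.31Q = 148.17 - 1.17Q → Q_m = 90.7432.
Total external cost = ∫₀^{Q_m} (17.67 + 0.81Q) dQ = 17.67×90.7432 + ½×0.81×90.7432² = 4938.3353.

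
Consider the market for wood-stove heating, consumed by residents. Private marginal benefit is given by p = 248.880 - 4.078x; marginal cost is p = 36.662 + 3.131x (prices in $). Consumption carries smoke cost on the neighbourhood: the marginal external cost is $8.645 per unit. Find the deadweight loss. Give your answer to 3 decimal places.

Market equilibrium (private): 36.662 + 3.131x = 248.880 - 4.078x → x_m = 29.4379.
Social marginal benefit = demand − MEC = 240.235 - 4.078x.
Set SMB = MC: 240.235 - 4.078x = 36.662 + 3.131x → x* = 28.2387.
Between x* and x_m the wedge MC − SMB runs linearly from 0 to MEC(x_m), so the loss is a triangle.
DWL = ½ × 1.1992 × 8.6450 = 5.1835.

DWL = $5.184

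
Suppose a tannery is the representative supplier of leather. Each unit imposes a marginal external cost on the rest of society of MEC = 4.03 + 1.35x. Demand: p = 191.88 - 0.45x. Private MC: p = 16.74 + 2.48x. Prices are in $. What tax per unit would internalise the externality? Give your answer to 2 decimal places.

tax = $58.00 per unit

Social marginal cost = private MC + MEC = 20.77 + 3.83x.
Set SMC = demand: 20.77 + 3.83x = 191.88 - 0.45x → x* = 39.9790.
The Pigouvian tax equals MEC at x*: 4.03 + 1.35×39.9790 = 58.0017.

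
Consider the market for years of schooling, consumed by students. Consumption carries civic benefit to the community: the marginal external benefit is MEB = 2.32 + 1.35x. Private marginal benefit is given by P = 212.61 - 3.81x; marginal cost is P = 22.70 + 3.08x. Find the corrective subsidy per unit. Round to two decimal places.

subsidy = 49.16 per unit

Social marginal benefit = demand + MEB = 214.93 - 2.46x.
Set SMB = MC: 214.93 - 2.46x = 22.70 + 3.08x → x* = 34.6986.
The Pigouvian subsidy equals MEB at x*: 2.32 + 1.35×34.6986 = 49.1631.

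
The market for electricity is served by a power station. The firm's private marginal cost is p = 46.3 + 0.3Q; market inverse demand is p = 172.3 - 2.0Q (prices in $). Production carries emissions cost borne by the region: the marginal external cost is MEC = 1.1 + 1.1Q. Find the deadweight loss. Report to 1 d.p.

Market equilibrium (private): 46.3 + 0.3Q = 172.3 - 2.0Q → Q_m = 54.7826.
Social marginal cost = private MC + MEC = 47.4 + 1.4Q.
Set SMC = demand: 47.4 + 1.4Q = 172.3 - 2.0Q → Q* = 36.7353.
The welfare-loss triangle has base |Q_m − Q*| and height MEC(Q_m) (the vertical gap between SMC and demand is zero at Q* and MEC at Q_m).
DWL = ½ × 18.0473 × 61.3609 = 553.6993.

DWL = $553.7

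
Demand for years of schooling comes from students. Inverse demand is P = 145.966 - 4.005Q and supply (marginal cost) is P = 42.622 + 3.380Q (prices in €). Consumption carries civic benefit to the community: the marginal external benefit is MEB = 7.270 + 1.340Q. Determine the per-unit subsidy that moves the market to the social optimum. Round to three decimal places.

Social marginal benefit = demand + MEB = 153.236 - 2.665Q.
Set SMB = MC: 153.236 - 2.665Q = 42.622 + 3.380Q → Q* = 18.2984.
The Pigouvian subsidy equals MEB at Q*: 7.270 + 1.340×18.2984 = 31.7899.

subsidy = €31.790 per unit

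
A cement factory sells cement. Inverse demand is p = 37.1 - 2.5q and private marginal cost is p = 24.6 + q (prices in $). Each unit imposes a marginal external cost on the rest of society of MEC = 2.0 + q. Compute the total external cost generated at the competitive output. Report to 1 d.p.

$13.5

Market equilibrium (private): 24.6 + q = 37.1 - 2.5q → q_m = 3.5714.
Total external cost = ∫₀^{q_m} (2.0 + 1.0q) dq = 2.0×3.5714 + ½×1.0×3.5714² = 13.5202.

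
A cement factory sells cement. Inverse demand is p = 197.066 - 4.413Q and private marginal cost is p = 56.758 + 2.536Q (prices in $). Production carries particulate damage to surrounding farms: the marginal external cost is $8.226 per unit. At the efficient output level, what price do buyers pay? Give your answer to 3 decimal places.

Social marginal cost = private MC + MEC = 64.984 + 2.536Q.
Set SMC = demand: 64.984 + 2.536Q = 197.066 - 4.413Q → Q* = 19.0073.
Consumer price on the demand curve at Q*: 197.066 − 4.413×19.0073 = 113.1868.

P = $113.187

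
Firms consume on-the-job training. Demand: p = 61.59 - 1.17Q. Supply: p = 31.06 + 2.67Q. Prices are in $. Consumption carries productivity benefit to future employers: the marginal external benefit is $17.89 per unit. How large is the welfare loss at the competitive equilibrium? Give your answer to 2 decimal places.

DWL = $41.67

Market equilibrium (private): 31.06 + 2.67Q = 61.59 - 1.17Q → Q_m = 7.9505.
Social marginal benefit = demand + MEB = 79.48 - 1.17Q.
Set SMB = MC: 79.48 - 1.17Q = 31.06 + 2.67Q → Q* = 12.6094.
The loss is the area between SMB and MC from Q* to Q_m; with linear curves that's a triangle of height MEB(Q_m).
DWL = ½ × 4.6589 × 17.8900 = 41.6739.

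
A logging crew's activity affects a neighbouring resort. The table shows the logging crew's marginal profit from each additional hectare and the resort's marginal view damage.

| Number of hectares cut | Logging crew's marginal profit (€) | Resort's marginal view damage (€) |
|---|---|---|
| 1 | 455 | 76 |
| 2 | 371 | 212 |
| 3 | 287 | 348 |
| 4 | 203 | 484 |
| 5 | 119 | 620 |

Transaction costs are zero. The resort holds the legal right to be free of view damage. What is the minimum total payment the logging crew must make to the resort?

Efficient level: marginal profit ≥ marginal view damage through level 2, so k* = 2.
With the resort holding the right, the logging crew must at least compensate total damage at k*: 76 + 212 = 288.

€288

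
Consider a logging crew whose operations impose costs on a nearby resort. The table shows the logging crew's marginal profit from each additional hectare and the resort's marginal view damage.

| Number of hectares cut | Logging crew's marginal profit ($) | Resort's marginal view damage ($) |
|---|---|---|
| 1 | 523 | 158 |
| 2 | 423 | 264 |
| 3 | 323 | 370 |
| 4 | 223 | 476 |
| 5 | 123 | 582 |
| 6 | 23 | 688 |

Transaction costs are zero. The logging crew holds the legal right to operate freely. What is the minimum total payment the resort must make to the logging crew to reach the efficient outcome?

Left alone the logging crew would choose level 6 (marginal profit stays positive).
Efficient level: k* = 2 (marginal profit ≥ marginal view damage through 2).
The resort must at least cover the logging crew's forgone profit from cutting 6→2: 323 + 223 + 123 + 23 = 692.

$692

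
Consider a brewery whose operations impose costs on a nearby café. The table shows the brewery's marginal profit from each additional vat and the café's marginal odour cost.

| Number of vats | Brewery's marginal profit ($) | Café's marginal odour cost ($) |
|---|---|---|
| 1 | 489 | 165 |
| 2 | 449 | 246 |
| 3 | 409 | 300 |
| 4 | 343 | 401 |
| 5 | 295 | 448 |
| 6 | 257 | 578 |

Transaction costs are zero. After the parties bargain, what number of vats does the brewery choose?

3

Bargaining reaches the level where marginal profit last exceeds marginal odour cost.
That holds through level 3 (409 ≥ 300) but not at 4 (343 < 401).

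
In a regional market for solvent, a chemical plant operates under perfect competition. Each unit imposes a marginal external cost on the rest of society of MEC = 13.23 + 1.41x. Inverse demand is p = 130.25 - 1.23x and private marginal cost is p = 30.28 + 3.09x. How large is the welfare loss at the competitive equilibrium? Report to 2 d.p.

Market equilibrium (private): 30.28 + 3.09x = 130.25 - 1.23x → x_m = 23.1412.
Social marginal cost = private MC + MEC = 43.51 + 4.50x.
Set SMC = demand: 43.51 + 4.50x = 130.25 - 1.23x → x* = 15.1379.
Between x* and x_m the wedge SMC − demand runs linearly from 0 to MEC(x_m), so the loss is a triangle.
DWL = ½ × 8.0033 × 45.8591 = 183.5121.

DWL = 183.51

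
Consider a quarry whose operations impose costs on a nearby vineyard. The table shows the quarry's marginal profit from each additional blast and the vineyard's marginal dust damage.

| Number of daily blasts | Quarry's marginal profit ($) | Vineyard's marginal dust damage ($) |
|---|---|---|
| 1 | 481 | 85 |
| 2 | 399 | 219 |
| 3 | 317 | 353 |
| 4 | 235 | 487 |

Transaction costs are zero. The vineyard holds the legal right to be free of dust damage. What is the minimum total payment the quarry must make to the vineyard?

Efficient level: marginal profit ≥ marginal dust damage through level 2, so k* = 2.
With the vineyard holding the right, the quarry must at least compensate total damage at k*: 85 + 219 = 304.

$304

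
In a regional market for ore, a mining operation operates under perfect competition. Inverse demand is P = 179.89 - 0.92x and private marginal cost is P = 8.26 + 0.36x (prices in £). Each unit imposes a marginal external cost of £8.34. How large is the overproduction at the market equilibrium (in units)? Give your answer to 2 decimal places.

Market equilibrium (private): 8.26 + 0.36x = 179.89 - 0.92x → x_m = 134.0859.
Social marginal cost = private MC + MEC = 16.60 + 0.36x.
Set SMC = demand: 16.60 + 0.36x = 179.89 - 0.92x → x* = 127.5703.
Gap = |134.0859 − 127.5703| = 6.5156.

6.52 units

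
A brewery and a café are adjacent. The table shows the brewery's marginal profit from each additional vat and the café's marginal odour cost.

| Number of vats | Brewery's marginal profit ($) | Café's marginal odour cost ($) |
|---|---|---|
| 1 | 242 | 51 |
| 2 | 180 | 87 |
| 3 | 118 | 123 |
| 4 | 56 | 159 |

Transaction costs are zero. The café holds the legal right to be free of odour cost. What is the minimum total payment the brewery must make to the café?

Efficient level: marginal profit ≥ marginal odour cost through level 2, so k* = 2.
With the café holding the right, the brewery must at least compensate total damage at k*: 51 + 87 = 138.

$138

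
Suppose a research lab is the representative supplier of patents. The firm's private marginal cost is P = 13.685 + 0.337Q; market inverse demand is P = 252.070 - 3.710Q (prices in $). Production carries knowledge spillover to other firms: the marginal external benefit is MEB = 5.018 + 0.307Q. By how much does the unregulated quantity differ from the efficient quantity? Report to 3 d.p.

6.177 units

Market equilibrium (private): 13.685 + 0.337Q = 252.070 - 3.710Q → Q_m = 58.9041.
Social marginal cost = private MC − MEB = 8.667 + 0.030Q.
Set SMC = demand: 8.667 + 0.030Q = 252.070 - 3.710Q → Q* = 65.0810.
Gap = |58.9041 − 65.0810| = 6.1769.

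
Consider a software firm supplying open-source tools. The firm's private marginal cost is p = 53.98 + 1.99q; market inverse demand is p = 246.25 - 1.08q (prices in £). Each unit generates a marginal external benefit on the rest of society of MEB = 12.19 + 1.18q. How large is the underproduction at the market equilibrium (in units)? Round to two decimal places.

45.55 units

Market equilibrium (private): 53.98 + 1.99q = 246.25 - 1.08q → q_m = 62.6287.
Social marginal cost = private MC − MEB = 41.79 + 0.81q.
Set SMC = demand: 41.79 + 0.81q = 246.25 - 1.08q → q* = 108.1799.
Gap = |62.6287 − 108.1799| = 45.5512.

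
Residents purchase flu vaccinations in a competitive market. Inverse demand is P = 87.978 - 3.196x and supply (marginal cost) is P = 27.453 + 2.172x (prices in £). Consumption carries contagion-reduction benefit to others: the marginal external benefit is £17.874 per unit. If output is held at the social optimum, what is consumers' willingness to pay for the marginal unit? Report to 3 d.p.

Social marginal benefit = demand + MEB = 105.852 - 3.196x.
Set SMB = MC: 105.852 - 3.196x = 27.453 + 2.172x → x* = 14.6049.
Consumer price on the demand curve at x*: 87.978 − 3.196×14.6049 = 41.3007.

P = £41.301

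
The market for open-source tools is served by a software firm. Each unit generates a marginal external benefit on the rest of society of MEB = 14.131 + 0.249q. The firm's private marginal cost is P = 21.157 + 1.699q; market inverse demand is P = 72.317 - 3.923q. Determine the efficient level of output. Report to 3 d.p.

q* = 12.152

Social marginal cost = private MC − MEB = 7.026 + 1.450q.
Set SMC = demand: 7.026 + 1.450q = 72.317 - 3.923q → q* = 12.1517.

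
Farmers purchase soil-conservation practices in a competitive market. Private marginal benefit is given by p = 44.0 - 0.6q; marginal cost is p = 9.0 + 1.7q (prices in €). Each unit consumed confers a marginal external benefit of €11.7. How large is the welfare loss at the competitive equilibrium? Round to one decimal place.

Market equilibrium (private): 9.0 + 1.7q = 44.0 - 0.6q → q_m = 15.2174.
Social marginal benefit = demand + MEB = 55.7 - 0.6q.
Set SMB = MC: 55.7 - 0.6q = 9.0 + 1.7q → q* = 20.3043.
Between q* and q_m the wedge SMB − MC runs linearly from 0 to MEB(q_m), so the loss is a triangle.
DWL = ½ × 5.0869 × 11.7000 = 29.7584.

DWL = €29.8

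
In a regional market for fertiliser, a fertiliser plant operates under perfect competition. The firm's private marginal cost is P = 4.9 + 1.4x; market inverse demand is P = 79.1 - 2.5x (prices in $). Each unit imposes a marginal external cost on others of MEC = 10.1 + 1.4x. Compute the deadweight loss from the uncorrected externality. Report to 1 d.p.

Market equilibrium (private): 4.9 + 1.4x = 79.1 - 2.5x → x_m = 19.0256.
Social marginal cost = private MC + MEC = 15.0 + 2.8x.
Set SMC = demand: 15.0 + 2.8x = 79.1 - 2.5x → x* = 12.0943.
Height of the DWL triangle at x_m is SMC(x_m) − demand(x_m) = MEC(x_m) = 36.7359.
DWL = ½ × 6.9313 × 36.7359 = 127.3138.

DWL = $127.3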